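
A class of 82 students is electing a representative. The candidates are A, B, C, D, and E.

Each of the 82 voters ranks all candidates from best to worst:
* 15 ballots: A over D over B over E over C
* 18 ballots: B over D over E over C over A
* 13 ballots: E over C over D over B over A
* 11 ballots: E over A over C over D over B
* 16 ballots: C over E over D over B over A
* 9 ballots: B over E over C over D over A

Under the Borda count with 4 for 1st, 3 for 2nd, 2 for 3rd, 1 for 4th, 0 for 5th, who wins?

E

A: 15×4 + 18×0 + 13×0 + 11×3 + 16×0 + 9×0 = 93
B: 15×2 + 18×4 + 13×1 + 11×0 + 16×1 + 9×4 = 167
C: 15×0 + 18×1 + 13×3 + 11×2 + 16×4 + 9×2 = 161
D: 15×3 + 18×3 + 13×2 + 11×1 + 16×2 + 9×1 = 177
E: 15×1 + 18×2 + 13×4 + 11×4 + 16×3 + 9×3 = 222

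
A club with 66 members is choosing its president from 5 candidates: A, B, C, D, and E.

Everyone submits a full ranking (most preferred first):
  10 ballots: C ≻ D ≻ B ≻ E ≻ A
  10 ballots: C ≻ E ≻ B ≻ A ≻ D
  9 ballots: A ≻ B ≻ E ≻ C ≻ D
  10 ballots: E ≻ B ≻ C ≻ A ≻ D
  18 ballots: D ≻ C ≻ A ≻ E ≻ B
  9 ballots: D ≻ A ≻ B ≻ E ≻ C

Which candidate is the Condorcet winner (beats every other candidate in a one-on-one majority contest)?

C vs A: 48–18
C vs B: 38–28
C vs D: 39–27
C vs E: 38–28
C beats every other candidate.

C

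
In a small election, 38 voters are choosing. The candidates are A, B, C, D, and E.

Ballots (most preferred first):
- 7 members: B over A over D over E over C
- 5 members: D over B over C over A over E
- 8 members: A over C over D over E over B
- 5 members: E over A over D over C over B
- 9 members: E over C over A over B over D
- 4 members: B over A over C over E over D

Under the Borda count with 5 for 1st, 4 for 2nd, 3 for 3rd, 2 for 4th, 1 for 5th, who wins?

A

A: 7×4 + 5×2 + 8×5 + 5×4 + 9×3 + 4×4 = 141
B: 7×5 + 5×4 + 8×1 + 5×1 + 9×2 + 4×5 = 106
C: 7×1 + 5×3 + 8×4 + 5×2 + 9×4 + 4×3 = 112
D: 7×3 + 5×5 + 8×3 + 5×3 + 9×1 + 4×1 = 98
E: 7×2 + 5×1 + 8×2 + 5×5 + 9×5 + 4×2 = 113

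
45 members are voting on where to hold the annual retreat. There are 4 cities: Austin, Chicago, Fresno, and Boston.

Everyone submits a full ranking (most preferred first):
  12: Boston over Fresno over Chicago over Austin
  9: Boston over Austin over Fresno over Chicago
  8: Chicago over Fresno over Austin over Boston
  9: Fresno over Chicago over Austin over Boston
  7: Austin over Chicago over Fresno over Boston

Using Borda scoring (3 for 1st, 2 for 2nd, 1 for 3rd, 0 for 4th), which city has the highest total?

Fresno

Austin: 12×0 + 9×2 + 8×1 + 9×1 + 7×3 = 56
Chicago: 12×1 + 9×0 + 8×3 + 9×2 + 7×2 = 68
Fresno: 12×2 + 9×1 + 8×2 + 9×3 + 7×1 = 83
Boston: 12×3 + 9×3 + 8×0 + 9×0 + 7×0 = 63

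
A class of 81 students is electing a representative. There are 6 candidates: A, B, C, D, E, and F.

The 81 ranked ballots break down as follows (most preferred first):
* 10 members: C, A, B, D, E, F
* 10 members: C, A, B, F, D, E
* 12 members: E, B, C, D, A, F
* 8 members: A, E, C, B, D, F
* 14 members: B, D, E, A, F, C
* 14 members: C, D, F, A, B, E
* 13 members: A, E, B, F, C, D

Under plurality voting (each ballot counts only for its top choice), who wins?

C

First-place votes: A 21, B 14, C 34, D 0, E 12, F 0.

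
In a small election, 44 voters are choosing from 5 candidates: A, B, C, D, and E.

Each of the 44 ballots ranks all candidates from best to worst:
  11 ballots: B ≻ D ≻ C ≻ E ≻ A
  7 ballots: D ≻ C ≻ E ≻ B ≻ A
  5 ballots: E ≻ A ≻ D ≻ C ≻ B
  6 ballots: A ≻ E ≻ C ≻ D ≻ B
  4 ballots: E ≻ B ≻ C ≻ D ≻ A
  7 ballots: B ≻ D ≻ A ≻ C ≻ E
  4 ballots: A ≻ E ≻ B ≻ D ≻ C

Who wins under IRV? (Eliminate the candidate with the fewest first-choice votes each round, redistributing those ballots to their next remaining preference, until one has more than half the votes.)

Round 1: A 10, B 18, C 0, D 7, E 9. C eliminated.
Round 2: A 10, B 18, D 7, E 9. D eliminated.
Round 3: A 10, B 18, E 16. A eliminated.
Round 4: B 18, E 26. E has a majority (≥23).

E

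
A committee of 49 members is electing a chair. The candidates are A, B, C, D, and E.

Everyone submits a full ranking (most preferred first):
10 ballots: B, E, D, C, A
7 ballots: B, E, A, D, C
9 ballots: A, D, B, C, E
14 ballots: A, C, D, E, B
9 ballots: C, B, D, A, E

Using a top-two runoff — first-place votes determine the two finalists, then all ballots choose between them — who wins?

B

Round 1 first-place votes: A 23, B 17, C 9, D 0, E 0. A and B advance.
Runoff: A is ranked above B on 23 ballots, B above A on 26.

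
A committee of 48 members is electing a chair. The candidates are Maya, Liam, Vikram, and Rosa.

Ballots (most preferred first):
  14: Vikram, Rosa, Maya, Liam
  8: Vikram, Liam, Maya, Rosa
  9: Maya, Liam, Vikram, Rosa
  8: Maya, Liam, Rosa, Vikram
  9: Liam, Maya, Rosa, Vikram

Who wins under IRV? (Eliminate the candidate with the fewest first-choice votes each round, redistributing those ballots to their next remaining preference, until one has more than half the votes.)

Round 1: Maya 17, Liam 9, Vikram 22, Rosa 0. Rosa eliminated.
Round 2: Maya 17, Liam 9, Vikram 22. Liam eliminated.
Round 3: Maya 26, Vikram 22. Maya has a majority (≥25).

Maya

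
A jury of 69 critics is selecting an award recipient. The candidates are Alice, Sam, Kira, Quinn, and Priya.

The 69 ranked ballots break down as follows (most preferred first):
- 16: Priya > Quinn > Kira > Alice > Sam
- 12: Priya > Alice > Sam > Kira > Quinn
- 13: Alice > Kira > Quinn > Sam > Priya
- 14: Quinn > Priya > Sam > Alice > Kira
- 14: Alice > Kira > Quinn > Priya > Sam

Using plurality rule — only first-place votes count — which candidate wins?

First-place votes: Alice 27, Sam 0, Kira 0, Quinn 14, Priya 28.

Priya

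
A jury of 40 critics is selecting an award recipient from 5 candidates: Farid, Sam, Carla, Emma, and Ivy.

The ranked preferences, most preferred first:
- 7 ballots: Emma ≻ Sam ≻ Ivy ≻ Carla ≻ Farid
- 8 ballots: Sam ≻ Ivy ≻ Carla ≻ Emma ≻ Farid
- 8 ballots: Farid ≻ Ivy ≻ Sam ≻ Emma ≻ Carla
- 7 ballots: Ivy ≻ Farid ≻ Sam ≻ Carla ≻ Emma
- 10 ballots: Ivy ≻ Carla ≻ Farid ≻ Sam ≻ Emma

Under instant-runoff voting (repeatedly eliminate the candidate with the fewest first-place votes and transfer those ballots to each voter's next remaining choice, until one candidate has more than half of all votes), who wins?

Round 1: Farid 8, Sam 8, Carla 0, Emma 7, Ivy 17. Carla eliminated.
Round 2: Farid 8, Sam 8, Emma 7, Ivy 17. Emma eliminated.
Round 3: Farid 8, Sam 15, Ivy 17. Farid eliminated.
Round 4: Sam 15, Ivy 25. Ivy has a majority (≥21).

Ivy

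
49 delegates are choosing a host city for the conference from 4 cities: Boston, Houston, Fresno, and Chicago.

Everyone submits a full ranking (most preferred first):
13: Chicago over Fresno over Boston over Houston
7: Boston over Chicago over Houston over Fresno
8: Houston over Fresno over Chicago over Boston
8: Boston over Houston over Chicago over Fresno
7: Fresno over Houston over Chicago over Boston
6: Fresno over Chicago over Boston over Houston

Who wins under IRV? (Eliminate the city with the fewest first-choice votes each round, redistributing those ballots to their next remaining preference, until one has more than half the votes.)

Round 1: Boston 15, Houston 8, Fresno 13, Chicago 13. Houston eliminated.
Round 2: Boston 15, Fresno 21, Chicago 13. Chicago eliminated.
Round 3: Boston 15, Fresno 34. Fresno has a majority (≥25).

Fresno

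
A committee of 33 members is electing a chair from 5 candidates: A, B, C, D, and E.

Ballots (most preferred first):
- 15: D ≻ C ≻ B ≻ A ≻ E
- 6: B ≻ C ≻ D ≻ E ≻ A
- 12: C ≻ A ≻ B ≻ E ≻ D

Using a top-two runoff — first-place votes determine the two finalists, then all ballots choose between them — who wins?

C

Round 1 first-place votes: A 0, B 6, C 12, D 15, E 0. D and C advance.
Runoff: D is ranked above C on 15 ballots, C above D on 18.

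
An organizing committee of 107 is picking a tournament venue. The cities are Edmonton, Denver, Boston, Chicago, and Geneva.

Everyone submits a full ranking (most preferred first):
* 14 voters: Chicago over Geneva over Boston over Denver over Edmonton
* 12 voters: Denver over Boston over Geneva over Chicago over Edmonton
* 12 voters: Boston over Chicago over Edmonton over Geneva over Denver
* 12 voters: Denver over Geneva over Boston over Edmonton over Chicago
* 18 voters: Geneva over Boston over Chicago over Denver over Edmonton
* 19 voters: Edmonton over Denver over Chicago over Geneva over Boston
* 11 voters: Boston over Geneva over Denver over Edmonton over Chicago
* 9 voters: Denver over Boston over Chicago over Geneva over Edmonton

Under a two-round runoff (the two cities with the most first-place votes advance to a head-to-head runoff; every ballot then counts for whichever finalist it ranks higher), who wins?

Round 1 first-place votes: Edmonton 19, Denver 33, Boston 23, Chicago 14, Geneva 18. Denver and Boston advance.
Runoff: Denver is ranked above Boston on 52 ballots, Boston above Denver on 55.

Boston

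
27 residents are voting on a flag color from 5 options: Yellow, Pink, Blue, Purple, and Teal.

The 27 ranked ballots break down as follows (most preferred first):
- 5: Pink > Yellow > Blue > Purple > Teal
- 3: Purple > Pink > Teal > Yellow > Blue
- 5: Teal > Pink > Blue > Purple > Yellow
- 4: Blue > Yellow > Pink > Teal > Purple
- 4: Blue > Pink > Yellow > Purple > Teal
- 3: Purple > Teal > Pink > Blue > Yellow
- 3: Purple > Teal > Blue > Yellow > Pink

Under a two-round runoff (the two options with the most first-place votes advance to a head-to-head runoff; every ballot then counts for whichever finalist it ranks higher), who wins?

Blue

Round 1 first-place votes: Yellow 0, Pink 5, Blue 8, Purple 9, Teal 5. Purple and Blue advance.
Runoff: Purple is ranked above Blue on 9 ballots, Blue above Purple on 18.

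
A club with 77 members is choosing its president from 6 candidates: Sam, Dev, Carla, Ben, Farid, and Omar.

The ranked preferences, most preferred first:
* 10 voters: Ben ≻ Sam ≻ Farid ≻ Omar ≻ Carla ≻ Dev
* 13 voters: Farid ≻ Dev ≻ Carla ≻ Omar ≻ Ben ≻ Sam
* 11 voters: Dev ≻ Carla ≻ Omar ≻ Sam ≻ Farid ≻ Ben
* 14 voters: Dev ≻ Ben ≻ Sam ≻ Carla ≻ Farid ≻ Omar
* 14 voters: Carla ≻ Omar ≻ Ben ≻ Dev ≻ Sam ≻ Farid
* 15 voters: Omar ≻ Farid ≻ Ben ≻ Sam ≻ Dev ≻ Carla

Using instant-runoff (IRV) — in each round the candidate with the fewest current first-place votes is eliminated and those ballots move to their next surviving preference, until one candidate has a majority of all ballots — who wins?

Round 1: Sam 0, Dev 25, Carla 14, Ben 10, Farid 13, Omar 15. Sam eliminated.
Round 2: Dev 25, Carla 14, Ben 10, Farid 13, Omar 15. Ben eliminated.
Round 3: Dev 25, Carla 14, Farid 23, Omar 15. Carla eliminated.
Round 4: Dev 25, Farid 23, Omar 29. Farid eliminated.
Round 5: Dev 38, Omar 39. Omar has a majority (≥39).

Omar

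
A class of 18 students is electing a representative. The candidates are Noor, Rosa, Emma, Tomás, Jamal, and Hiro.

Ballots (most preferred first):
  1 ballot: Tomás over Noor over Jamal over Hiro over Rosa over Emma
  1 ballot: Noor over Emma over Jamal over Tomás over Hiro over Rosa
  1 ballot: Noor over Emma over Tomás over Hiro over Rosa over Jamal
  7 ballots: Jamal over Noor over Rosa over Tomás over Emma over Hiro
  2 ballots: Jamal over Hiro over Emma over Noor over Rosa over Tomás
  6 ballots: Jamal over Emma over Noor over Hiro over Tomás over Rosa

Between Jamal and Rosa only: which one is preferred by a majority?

Jamal is ranked above Rosa on 17 ballots; Rosa above Jamal on 1.

Jamal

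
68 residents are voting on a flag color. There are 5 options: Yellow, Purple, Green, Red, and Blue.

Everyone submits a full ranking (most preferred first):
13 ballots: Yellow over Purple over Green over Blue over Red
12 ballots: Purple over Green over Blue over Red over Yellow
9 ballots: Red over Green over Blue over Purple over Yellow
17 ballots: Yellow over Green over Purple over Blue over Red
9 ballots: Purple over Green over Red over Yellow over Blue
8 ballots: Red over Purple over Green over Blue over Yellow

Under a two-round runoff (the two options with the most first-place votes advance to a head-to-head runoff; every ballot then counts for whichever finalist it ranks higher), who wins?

Purple

Round 1 first-place votes: Yellow 30, Purple 21, Green 0, Red 17, Blue 0. Yellow and Purple advance.
Runoff: Yellow is ranked above Purple on 30 ballots, Purple above Yellow on 38.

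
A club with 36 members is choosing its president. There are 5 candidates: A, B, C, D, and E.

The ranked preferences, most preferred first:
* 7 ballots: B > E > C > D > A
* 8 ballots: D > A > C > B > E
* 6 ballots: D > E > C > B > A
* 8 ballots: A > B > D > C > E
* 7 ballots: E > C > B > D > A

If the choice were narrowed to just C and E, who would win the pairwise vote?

E

C is ranked above E on 16 ballots; E above C on 20.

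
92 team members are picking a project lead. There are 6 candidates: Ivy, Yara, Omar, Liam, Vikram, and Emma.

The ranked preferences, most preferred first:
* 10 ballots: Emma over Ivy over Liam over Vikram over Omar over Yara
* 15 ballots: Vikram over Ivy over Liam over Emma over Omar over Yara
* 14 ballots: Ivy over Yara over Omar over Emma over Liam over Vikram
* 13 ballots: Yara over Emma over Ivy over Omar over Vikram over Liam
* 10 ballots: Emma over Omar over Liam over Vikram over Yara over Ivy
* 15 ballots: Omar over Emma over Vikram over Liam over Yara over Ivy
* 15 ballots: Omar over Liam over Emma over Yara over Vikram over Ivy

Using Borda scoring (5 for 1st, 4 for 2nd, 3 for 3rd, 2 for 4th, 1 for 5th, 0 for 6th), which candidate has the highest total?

Ivy: 10×4 + 15×4 + 14×5 + 13×3 + 10×0 + 15×0 + 15×0 = 209
Yara: 10×0 + 15×0 + 14×4 + 13×5 + 10×1 + 15×1 + 15×2 = 176
Omar: 10×1 + 15×1 + 14×3 + 13×2 + 10×4 + 15×5 + 15×5 = 283
Liam: 10×3 + 15×3 + 14×1 + 13×0 + 10×3 + 15×2 + 15×4 = 209
Vikram: 10×2 + 15×5 + 14×0 + 13×1 + 10×2 + 15×3 + 15×1 = 188
Emma: 10×5 + 15×2 + 14×2 + 13×4 + 10×5 + 15×4 + 15×3 = 315

Emma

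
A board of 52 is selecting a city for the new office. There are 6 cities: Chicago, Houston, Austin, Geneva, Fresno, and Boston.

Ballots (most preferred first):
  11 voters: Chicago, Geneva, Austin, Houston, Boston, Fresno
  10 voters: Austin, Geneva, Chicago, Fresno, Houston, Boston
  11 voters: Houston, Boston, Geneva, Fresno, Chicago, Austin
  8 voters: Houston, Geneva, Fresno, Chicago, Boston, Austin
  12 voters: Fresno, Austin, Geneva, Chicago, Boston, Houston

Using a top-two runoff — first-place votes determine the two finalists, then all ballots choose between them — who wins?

Houston

Round 1 first-place votes: Chicago 11, Houston 19, Austin 10, Geneva 0, Fresno 12, Boston 0. Houston and Fresno advance.
Runoff: Houston is ranked above Fresno on 30 ballots, Fresno above Houston on 22.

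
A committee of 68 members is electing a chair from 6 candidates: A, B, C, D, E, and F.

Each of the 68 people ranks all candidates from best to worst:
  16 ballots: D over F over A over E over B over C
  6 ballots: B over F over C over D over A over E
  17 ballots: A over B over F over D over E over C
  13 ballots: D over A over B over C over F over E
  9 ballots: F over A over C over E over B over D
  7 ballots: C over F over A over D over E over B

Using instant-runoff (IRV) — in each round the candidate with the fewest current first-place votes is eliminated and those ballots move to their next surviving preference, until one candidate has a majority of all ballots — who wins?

Round 1: A 17, B 6, C 7, D 29, E 0, F 9. E eliminated.
Round 2: A 17, B 6, C 7, D 29, F 9. B eliminated.
Round 3: A 17, C 7, D 29, F 15. C eliminated.
Round 4: A 17, D 29, F 22. A eliminated.
Round 5: D 29, F 39. F has a majority (≥35).

F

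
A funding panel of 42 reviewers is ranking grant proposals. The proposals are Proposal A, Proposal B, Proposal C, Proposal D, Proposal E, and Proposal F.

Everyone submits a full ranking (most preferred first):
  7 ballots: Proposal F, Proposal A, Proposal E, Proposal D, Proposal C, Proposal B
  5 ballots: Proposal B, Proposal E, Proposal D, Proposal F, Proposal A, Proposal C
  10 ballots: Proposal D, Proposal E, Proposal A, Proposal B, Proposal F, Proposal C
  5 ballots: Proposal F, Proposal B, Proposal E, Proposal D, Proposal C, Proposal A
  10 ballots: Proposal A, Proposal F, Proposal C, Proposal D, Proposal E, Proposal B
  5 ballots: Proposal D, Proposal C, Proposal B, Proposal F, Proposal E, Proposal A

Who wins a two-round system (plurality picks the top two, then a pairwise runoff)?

Proposal F

Round 1 first-place votes: Proposal A 10, Proposal B 5, Proposal C 0, Proposal D 15, Proposal E 0, Proposal F 12. Proposal D and Proposal F advance.
Runoff: Proposal D is ranked above Proposal F on 20 ballots, Proposal F above Proposal D on 22.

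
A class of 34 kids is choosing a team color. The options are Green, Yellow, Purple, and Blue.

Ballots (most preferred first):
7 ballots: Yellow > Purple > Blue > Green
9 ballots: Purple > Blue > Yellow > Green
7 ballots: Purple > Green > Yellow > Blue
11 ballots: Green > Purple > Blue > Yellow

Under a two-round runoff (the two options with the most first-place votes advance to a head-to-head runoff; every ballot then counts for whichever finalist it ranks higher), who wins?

Round 1 first-place votes: Green 11, Yellow 7, Purple 16, Blue 0. Purple and Green advance.
Runoff: Purple is ranked above Green on 23 ballots, Green above Purple on 11.

Purple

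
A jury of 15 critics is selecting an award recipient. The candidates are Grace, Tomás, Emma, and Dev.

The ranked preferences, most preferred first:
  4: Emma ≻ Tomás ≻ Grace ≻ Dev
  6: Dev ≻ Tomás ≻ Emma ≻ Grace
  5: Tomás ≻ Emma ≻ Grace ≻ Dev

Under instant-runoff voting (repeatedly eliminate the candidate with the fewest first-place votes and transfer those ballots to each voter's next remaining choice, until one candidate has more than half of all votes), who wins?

Round 1: Grace 0, Tomás 5, Emma 4, Dev 6. Grace eliminated.
Round 2: Tomás 5, Emma 4, Dev 6. Emma eliminated.
Round 3: Tomás 9, Dev 6. Tomás has a majority (≥8).

Tomás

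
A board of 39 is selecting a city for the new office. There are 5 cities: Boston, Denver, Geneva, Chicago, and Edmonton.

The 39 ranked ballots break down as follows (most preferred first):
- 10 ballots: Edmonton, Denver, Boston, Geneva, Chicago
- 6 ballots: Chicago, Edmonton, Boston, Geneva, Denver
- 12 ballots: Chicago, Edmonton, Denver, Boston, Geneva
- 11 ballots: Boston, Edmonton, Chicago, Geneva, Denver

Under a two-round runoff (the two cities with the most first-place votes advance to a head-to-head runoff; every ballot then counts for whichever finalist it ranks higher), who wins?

Round 1 first-place votes: Boston 11, Denver 0, Geneva 0, Chicago 18, Edmonton 10. Chicago and Boston advance.
Runoff: Chicago is ranked above Boston on 18 ballots, Boston above Chicago on 21.

Boston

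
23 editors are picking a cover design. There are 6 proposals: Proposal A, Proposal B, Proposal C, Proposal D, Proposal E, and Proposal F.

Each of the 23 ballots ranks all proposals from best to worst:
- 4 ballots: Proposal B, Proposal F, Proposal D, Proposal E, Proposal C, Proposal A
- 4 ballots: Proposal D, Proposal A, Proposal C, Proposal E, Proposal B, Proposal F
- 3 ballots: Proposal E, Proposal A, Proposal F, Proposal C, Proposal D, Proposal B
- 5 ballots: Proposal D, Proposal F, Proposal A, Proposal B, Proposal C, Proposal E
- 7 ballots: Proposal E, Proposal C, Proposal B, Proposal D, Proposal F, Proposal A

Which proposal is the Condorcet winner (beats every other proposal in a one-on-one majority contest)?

Proposal D

Proposal D vs Proposal A: 20–3
Proposal D vs Proposal B: 12–11
Proposal D vs Proposal C: 13–10
Proposal D vs Proposal E: 13–10
Proposal D vs Proposal F: 16–7
Proposal D beats every other proposal.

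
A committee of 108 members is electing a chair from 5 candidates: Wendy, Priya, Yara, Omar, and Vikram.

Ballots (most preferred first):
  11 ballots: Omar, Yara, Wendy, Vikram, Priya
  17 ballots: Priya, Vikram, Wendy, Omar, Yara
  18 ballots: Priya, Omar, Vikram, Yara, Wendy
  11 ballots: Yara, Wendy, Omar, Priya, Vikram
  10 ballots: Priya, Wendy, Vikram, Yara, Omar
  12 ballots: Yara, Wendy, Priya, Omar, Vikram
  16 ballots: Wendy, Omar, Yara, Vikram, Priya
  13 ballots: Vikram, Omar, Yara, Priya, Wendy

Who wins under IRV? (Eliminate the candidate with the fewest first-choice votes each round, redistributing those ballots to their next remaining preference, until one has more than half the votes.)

Round 1: Wendy 16, Priya 45, Yara 23, Omar 11, Vikram 13. Omar eliminated.
Round 2: Wendy 16, Priya 45, Yara 34, Vikram 13. Vikram eliminated.
Round 3: Wendy 16, Priya 45, Yara 47. Wendy eliminated.
Round 4: Priya 45, Yara 63. Yara has a majority (≥55).

Yara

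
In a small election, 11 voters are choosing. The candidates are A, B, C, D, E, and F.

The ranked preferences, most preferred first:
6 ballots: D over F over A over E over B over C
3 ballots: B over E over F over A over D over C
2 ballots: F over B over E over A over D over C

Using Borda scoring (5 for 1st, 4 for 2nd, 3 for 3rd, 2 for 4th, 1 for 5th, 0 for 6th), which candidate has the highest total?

F

A: 6×3 + 3×2 + 2×2 = 28
B: 6×1 + 3×5 + 2×4 = 29
C: 6×0 + 3×0 + 2×0 = 0
D: 6×5 + 3×1 + 2×1 = 35
E: 6×2 + 3×4 + 2×3 = 30
F: 6×4 + 3×3 + 2×5 = 43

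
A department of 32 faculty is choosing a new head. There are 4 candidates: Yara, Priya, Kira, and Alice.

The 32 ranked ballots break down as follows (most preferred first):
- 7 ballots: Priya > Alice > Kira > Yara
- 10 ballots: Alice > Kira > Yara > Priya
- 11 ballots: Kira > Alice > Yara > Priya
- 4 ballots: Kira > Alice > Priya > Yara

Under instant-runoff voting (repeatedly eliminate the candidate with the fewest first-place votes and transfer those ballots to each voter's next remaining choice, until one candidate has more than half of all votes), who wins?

Round 1: Yara 0, Priya 7, Kira 15, Alice 10. Yara eliminated.
Round 2: Priya 7, Kira 15, Alice 10. Priya eliminated.
Round 3: Kira 15, Alice 17. Alice has a majority (≥17).

Alice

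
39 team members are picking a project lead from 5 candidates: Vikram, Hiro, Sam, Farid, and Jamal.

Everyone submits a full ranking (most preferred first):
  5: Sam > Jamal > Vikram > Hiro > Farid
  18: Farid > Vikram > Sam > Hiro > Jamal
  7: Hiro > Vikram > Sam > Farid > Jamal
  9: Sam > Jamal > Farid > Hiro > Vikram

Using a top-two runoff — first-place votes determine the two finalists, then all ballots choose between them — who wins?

Round 1 first-place votes: Vikram 0, Hiro 7, Sam 14, Farid 18, Jamal 0. Farid and Sam advance.
Runoff: Farid is ranked above Sam on 18 ballots, Sam above Farid on 21.

Sam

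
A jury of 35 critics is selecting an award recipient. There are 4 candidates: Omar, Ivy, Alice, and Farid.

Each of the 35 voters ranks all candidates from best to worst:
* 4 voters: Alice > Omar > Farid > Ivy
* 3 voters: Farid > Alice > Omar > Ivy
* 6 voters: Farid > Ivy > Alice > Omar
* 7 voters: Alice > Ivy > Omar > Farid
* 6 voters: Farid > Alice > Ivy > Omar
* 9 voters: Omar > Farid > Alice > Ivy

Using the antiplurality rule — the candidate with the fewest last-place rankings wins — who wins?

Alice

Last-place votes: Omar 12, Ivy 16, Alice 0, Farid 7.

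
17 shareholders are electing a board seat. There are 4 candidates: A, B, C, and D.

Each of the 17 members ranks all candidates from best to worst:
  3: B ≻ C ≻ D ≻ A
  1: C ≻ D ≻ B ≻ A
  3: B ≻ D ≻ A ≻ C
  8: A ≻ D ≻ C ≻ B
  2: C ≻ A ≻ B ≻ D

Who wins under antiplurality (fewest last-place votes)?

D

Last-place votes: A 4, B 8, C 3, D 2.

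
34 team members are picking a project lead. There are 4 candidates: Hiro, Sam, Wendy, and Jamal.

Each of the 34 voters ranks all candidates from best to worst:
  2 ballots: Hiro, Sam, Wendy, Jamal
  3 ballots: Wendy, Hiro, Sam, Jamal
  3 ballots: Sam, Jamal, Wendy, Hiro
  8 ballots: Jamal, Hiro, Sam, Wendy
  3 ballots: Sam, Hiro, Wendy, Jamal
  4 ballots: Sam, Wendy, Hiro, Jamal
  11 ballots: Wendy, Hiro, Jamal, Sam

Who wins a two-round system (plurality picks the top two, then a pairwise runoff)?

Sam

Round 1 first-place votes: Hiro 2, Sam 10, Wendy 14, Jamal 8. Wendy and Sam advance.
Runoff: Wendy is ranked above Sam on 14 ballots, Sam above Wendy on 20.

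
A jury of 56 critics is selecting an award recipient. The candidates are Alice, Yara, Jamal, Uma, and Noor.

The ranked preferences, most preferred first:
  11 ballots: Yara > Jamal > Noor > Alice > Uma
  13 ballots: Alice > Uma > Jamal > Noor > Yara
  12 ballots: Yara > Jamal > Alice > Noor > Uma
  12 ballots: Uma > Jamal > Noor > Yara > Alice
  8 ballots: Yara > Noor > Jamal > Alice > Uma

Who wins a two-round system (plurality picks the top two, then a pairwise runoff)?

Round 1 first-place votes: Alice 13, Yara 31, Jamal 0, Uma 12, Noor 0. Yara and Alice advance.
Runoff: Yara is ranked above Alice on 43 ballots, Alice above Yara on 13.

Yara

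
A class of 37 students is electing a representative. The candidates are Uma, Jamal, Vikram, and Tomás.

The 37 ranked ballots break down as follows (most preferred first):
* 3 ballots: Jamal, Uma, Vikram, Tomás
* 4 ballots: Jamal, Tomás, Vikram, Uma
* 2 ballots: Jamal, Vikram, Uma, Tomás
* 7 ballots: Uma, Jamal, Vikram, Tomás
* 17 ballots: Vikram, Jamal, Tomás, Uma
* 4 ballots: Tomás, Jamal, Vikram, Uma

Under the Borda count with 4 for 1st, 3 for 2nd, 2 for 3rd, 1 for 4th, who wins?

Uma: 3×3 + 4×1 + 2×2 + 7×4 + 17×1 + 4×1 = 66
Jamal: 3×4 + 4×4 + 2×4 + 7×3 + 17×3 + 4×3 = 120
Vikram: 3×2 + 4×2 + 2×3 + 7×2 + 17×4 + 4×2 = 110
Tomás: 3×1 + 4×3 + 2×1 + 7×1 + 17×2 + 4×4 = 74

Jamal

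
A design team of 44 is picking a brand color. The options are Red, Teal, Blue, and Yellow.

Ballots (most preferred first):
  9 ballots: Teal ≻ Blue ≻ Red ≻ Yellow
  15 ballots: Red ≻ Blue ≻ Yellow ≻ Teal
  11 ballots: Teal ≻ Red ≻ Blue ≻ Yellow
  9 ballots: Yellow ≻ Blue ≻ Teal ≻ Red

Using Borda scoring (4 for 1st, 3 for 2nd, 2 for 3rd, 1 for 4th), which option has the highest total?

Red: 9×2 + 15×4 + 11×3 + 9×1 = 120
Teal: 9×4 + 15×1 + 11×4 + 9×2 = 113
Blue: 9×3 + 15×3 + 11×2 + 9×3 = 121
Yellow: 9×1 + 15×2 + 11×1 + 9×4 = 86

Blue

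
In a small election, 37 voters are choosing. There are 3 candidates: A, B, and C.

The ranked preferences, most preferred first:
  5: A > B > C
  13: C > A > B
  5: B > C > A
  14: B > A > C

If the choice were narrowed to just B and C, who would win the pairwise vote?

B is ranked above C on 24 ballots; C above B on 13.

B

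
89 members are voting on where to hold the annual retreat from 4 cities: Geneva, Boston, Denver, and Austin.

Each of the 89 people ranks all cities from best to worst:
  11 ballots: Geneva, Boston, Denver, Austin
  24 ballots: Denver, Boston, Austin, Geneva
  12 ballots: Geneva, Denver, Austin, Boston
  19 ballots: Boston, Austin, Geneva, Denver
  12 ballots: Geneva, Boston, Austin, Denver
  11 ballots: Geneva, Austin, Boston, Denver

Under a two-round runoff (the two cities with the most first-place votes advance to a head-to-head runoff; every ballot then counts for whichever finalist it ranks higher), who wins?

Round 1 first-place votes: Geneva 46, Boston 19, Denver 24, Austin 0. Geneva and Denver advance.
Runoff: Geneva is ranked above Denver on 65 ballots, Denver above Geneva on 24.

Geneva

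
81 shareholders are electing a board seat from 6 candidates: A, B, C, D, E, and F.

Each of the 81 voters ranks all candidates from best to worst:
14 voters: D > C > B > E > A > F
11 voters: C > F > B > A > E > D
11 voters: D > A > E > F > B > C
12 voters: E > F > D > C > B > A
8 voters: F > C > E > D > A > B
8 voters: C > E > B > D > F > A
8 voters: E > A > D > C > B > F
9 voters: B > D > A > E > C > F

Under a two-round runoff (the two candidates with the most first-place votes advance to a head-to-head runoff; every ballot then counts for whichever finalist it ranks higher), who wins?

Round 1 first-place votes: A 0, B 9, C 19, D 25, E 20, F 8. D and E advance.
Runoff: D is ranked above E on 34 ballots, E above D on 47.

E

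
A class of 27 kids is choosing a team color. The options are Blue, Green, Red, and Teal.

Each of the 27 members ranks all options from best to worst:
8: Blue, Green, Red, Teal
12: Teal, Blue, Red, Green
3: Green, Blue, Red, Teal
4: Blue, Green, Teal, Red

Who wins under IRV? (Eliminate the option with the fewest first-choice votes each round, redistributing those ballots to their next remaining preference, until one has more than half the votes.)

Round 1: Blue 12, Green 3, Red 0, Teal 12. Red eliminated.
Round 2: Blue 12, Green 3, Teal 12. Green eliminated.
Round 3: Blue 15, Teal 12. Blue has a majority (≥14).

Blue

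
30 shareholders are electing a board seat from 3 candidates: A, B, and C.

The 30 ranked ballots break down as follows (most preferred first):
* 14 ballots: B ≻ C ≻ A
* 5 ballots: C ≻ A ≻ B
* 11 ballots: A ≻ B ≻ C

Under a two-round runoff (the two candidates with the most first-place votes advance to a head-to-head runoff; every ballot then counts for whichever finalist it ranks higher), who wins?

Round 1 first-place votes: A 11, B 14, C 5. B and A advance.
Runoff: B is ranked above A on 14 ballots, A above B on 16.

A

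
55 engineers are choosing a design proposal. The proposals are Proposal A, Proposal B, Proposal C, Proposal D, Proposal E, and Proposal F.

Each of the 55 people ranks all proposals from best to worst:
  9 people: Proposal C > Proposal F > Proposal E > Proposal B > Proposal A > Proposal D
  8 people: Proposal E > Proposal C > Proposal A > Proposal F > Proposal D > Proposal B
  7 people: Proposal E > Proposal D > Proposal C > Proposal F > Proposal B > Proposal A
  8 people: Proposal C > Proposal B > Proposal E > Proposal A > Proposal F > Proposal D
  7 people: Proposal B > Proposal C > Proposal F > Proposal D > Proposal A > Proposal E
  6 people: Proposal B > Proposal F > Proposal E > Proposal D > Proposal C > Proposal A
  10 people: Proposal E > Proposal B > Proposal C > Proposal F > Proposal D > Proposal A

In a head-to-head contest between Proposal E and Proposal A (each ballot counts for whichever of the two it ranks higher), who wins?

Proposal E is ranked above Proposal A on 48 ballots; Proposal A above Proposal E on 7.

Proposal E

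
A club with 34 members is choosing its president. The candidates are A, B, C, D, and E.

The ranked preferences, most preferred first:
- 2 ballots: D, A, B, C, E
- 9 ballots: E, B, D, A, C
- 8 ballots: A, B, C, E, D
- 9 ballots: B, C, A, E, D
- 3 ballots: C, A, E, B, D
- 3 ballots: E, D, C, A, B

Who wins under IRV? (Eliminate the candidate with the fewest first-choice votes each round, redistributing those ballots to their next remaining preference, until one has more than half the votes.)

A

Round 1: A 8, B 9, C 3, D 2, E 12. D eliminated.
Round 2: A 10, B 9, C 3, E 12. C eliminated.
Round 3: A 13, B 9, E 12. B eliminated.
Round 4: A 22, E 12. A has a majority (≥18).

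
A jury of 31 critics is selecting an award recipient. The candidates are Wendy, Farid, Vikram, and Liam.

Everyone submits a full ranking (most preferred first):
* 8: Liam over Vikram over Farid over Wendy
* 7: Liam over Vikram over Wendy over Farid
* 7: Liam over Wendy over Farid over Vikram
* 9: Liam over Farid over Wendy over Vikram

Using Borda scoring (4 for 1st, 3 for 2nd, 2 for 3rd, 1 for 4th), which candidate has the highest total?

Liam

Wendy: 8×1 + 7×2 + 7×3 + 9×2 = 61
Farid: 8×2 + 7×1 + 7×2 + 9×3 = 64
Vikram: 8×3 + 7×3 + 7×1 + 9×1 = 61
Liam: 8×4 + 7×4 + 7×4 + 9×4 = 124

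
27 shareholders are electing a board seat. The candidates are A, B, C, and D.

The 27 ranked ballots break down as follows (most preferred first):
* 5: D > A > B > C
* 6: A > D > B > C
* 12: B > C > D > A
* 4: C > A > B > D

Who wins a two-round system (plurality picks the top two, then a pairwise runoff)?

Round 1 first-place votes: A 6, B 12, C 4, D 5. B and A advance.
Runoff: B is ranked above A on 12 ballots, A above B on 15.

A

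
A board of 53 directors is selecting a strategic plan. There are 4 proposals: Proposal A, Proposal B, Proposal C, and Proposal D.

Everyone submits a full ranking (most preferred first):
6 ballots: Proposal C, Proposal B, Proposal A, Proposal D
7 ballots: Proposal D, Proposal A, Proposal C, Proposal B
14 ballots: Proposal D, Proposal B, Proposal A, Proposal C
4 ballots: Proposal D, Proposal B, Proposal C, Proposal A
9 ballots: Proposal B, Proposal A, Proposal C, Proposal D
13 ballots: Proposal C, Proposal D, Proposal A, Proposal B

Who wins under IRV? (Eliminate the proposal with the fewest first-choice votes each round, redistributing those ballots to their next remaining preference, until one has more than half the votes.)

Proposal C

Round 1: Proposal A 0, Proposal B 9, Proposal C 19, Proposal D 25. Proposal A eliminated.
Round 2: Proposal B 9, Proposal C 19, Proposal D 25. Proposal B eliminated.
Round 3: Proposal C 28, Proposal D 25. Proposal C has a majority (≥27).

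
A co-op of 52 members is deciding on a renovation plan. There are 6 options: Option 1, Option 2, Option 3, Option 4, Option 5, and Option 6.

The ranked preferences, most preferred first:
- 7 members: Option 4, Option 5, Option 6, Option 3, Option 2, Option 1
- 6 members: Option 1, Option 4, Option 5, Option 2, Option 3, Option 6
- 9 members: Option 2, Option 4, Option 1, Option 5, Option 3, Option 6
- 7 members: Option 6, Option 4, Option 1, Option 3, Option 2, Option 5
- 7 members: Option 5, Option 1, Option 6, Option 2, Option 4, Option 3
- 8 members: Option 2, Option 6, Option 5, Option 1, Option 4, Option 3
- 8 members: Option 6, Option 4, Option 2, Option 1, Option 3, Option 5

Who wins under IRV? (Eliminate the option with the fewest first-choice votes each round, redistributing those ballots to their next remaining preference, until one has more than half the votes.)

Round 1: Option 1 6, Option 2 17, Option 3 0, Option 4 7, Option 5 7, Option 6 15. Option 3 eliminated.
Round 2: Option 1 6, Option 2 17, Option 4 7, Option 5 7, Option 6 15. Option 1 eliminated.
Round 3: Option 2 17, Option 4 13, Option 5 7, Option 6 15. Option 5 eliminated.
Round 4: Option 2 17, Option 4 13, Option 6 22. Option 4 eliminated.
Round 5: Option 2 23, Option 6 29. Option 6 has a majority (≥27).

Option 6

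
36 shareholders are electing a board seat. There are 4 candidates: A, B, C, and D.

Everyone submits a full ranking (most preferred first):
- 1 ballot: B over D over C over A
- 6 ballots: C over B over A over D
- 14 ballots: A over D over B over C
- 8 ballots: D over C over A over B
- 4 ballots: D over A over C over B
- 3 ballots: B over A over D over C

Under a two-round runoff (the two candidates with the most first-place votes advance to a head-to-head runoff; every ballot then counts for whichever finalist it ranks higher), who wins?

A

Round 1 first-place votes: A 14, B 4, C 6, D 12. A and D advance.
Runoff: A is ranked above D on 23 ballots, D above A on 13.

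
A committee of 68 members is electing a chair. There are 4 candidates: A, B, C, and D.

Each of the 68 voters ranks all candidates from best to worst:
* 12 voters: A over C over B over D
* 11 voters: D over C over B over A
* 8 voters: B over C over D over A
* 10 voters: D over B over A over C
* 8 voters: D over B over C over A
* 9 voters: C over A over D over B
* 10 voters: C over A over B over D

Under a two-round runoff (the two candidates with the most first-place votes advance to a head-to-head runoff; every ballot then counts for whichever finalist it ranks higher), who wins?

C

Round 1 first-place votes: A 12, B 8, C 19, D 29. D and C advance.
Runoff: D is ranked above C on 29 ballots, C above D on 39.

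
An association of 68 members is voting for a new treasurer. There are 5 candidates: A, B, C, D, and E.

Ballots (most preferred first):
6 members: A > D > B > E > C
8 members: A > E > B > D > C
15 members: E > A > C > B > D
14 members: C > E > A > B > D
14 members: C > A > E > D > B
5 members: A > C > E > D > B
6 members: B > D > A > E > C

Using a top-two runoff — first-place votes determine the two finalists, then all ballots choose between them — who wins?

A

Round 1 first-place votes: A 19, B 6, C 28, D 0, E 15. C and A advance.
Runoff: C is ranked above A on 28 ballots, A above C on 40.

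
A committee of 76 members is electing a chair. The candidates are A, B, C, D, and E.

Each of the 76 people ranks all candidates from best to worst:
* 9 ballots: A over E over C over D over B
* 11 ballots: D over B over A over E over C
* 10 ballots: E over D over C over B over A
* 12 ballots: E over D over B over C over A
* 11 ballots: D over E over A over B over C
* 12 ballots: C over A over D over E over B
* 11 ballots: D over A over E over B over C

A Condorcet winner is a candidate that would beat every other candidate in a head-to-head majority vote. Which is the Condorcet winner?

D

D vs A: 55–21
D vs B: 76–0
D vs C: 55–21
D vs E: 45–31
D beats every other candidate.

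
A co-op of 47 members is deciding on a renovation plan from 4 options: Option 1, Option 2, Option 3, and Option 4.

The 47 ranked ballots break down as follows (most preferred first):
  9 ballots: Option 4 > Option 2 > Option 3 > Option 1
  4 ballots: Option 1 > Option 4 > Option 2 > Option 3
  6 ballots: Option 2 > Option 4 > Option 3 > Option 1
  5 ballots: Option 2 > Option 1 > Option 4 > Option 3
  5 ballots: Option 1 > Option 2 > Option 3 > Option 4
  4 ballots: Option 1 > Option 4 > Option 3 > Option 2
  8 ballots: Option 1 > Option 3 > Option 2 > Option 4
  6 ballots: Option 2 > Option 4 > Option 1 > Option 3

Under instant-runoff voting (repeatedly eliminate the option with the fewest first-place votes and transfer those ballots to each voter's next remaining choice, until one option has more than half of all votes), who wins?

Round 1: Option 1 21, Option 2 17, Option 3 0, Option 4 9. Option 3 eliminated.
Round 2: Option 1 21, Option 2 17, Option 4 9. Option 4 eliminated.
Round 3: Option 1 21, Option 2 26. Option 2 has a majority (≥24).

Option 2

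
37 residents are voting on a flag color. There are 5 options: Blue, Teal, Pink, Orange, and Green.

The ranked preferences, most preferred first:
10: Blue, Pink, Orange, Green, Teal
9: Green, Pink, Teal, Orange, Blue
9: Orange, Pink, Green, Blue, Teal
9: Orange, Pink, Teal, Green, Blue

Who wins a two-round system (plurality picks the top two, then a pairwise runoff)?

Orange

Round 1 first-place votes: Blue 10, Teal 0, Pink 0, Orange 18, Green 9. Orange and Blue advance.
Runoff: Orange is ranked above Blue on 27 ballots, Blue above Orange on 10.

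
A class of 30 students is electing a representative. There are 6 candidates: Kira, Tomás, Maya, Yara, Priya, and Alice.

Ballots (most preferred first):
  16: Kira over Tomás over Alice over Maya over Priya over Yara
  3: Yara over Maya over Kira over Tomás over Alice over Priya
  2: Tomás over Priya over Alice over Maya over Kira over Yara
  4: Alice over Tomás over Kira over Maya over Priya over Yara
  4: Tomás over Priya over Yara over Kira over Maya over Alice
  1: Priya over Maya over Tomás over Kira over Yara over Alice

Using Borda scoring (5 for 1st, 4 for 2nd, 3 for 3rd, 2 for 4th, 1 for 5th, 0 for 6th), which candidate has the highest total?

Tomás

Kira: 16×5 + 3×3 + 2×1 + 4×3 + 4×2 + 1×2 = 113
Tomás: 16×4 + 3×2 + 2×5 + 4×4 + 4×5 + 1×3 = 119
Maya: 16×2 + 3×4 + 2×2 + 4×2 + 4×1 + 1×4 = 64
Yara: 16×0 + 3×5 + 2×0 + 4×0 + 4×3 + 1×1 = 28
Priya: 16×1 + 3×0 + 2×4 + 4×1 + 4×4 + 1×5 = 49
Alice: 16×3 + 3×1 + 2×3 + 4×5 + 4×0 + 1×0 = 77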